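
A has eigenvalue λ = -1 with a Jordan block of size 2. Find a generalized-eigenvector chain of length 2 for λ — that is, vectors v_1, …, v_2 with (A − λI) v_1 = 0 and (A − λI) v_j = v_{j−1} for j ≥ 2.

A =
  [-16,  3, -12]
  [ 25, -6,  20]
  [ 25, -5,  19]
A Jordan chain for λ = -1 of length 2:
v_1 = (-15, 25, 25)ᵀ
v_2 = (1, 0, 0)ᵀ

Let N = A − (-1)·I. We want v_2 with N^2 v_2 = 0 but N^1 v_2 ≠ 0; then v_{j-1} := N · v_j for j = 2, …, 2.

Pick v_2 = (1, 0, 0)ᵀ.
Then v_1 = N · v_2 = (-15, 25, 25)ᵀ.

Sanity check: (A − (-1)·I) v_1 = (0, 0, 0)ᵀ = 0. ✓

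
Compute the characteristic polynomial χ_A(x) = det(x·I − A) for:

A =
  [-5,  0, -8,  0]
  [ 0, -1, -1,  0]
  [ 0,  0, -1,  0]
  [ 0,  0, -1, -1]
x^4 + 8*x^3 + 18*x^2 + 16*x + 5

Expanding det(x·I − A) (e.g. by cofactor expansion or by noting that A is similar to its Jordan form J, which has the same characteristic polynomial as A) gives
  χ_A(x) = x^4 + 8*x^3 + 18*x^2 + 16*x + 5
which factors as (x + 1)^3*(x + 5). The eigenvalues (with algebraic multiplicities) are λ = -5 with multiplicity 1, λ = -1 with multiplicity 3.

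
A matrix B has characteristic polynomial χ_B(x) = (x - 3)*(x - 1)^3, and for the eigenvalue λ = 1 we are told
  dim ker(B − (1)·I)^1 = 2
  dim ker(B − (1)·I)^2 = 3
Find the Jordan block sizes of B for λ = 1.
Block sizes for λ = 1: [2, 1]

From the dimensions of kernels of powers, the number of Jordan blocks of size at least j is d_j − d_{j−1} where d_j = dim ker(N^j) (with d_0 = 0). Computing the differences gives [2, 1].
The number of blocks of size exactly k is (#blocks of size ≥ k) − (#blocks of size ≥ k + 1), so the partition is: 1 block(s) of size 1, 1 block(s) of size 2.
In nonincreasing order the block sizes are [2, 1].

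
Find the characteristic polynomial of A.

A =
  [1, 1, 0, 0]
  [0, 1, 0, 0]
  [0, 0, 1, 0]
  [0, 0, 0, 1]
x^4 - 4*x^3 + 6*x^2 - 4*x + 1

Expanding det(x·I − A) (e.g. by cofactor expansion or by noting that A is similar to its Jordan form J, which has the same characteristic polynomial as A) gives
  χ_A(x) = x^4 - 4*x^3 + 6*x^2 - 4*x + 1
which factors as (x - 1)^4. The eigenvalues (with algebraic multiplicities) are λ = 1 with multiplicity 4.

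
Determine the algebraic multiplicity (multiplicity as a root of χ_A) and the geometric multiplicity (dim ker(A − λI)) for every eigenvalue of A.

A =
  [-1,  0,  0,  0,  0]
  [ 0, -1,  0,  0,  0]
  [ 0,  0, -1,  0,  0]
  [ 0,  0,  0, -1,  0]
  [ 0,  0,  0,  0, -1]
λ = -1: alg = 5, geom = 5

Step 1 — factor the characteristic polynomial to read off the algebraic multiplicities:
  χ_A(x) = (x + 1)^5

Step 2 — compute geometric multiplicities via the rank-nullity identity g(λ) = n − rank(A − λI):
  rank(A − (-1)·I) = 0, so dim ker(A − (-1)·I) = n − 0 = 5

Summary:
  λ = -1: algebraic multiplicity = 5, geometric multiplicity = 5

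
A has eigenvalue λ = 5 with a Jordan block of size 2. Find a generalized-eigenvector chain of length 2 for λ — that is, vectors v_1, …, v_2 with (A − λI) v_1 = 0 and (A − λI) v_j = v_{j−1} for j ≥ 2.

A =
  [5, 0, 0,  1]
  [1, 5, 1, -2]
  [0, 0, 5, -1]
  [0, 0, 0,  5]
A Jordan chain for λ = 5 of length 2:
v_1 = (0, 1, 0, 0)ᵀ
v_2 = (1, 0, 0, 0)ᵀ

Let N = A − (5)·I. We want v_2 with N^2 v_2 = 0 but N^1 v_2 ≠ 0; then v_{j-1} := N · v_j for j = 2, …, 2.

Pick v_2 = (1, 0, 0, 0)ᵀ.
Then v_1 = N · v_2 = (0, 1, 0, 0)ᵀ.

Sanity check: (A − (5)·I) v_1 = (0, 0, 0, 0)ᵀ = 0. ✓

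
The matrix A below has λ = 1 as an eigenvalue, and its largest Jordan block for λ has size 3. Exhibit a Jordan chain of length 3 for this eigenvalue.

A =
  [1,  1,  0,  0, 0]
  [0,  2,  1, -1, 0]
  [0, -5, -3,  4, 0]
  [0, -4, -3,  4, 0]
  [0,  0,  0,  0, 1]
A Jordan chain for λ = 1 of length 3:
v_1 = (1, 0, -1, -1, 0)ᵀ
v_2 = (1, 1, -5, -4, 0)ᵀ
v_3 = (0, 1, 0, 0, 0)ᵀ

Let N = A − (1)·I. We want v_3 with N^3 v_3 = 0 but N^2 v_3 ≠ 0; then v_{j-1} := N · v_j for j = 3, …, 2.

Pick v_3 = (0, 1, 0, 0, 0)ᵀ.
Then v_2 = N · v_3 = (1, 1, -5, -4, 0)ᵀ.
Then v_1 = N · v_2 = (1, 0, -1, -1, 0)ᵀ.

Sanity check: (A − (1)·I) v_1 = (0, 0, 0, 0, 0)ᵀ = 0. ✓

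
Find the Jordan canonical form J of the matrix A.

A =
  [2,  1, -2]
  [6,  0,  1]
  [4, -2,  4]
J_3(2)

The characteristic polynomial is
  det(x·I − A) = x^3 - 6*x^2 + 12*x - 8 = (x - 2)^3

Eigenvalues and multiplicities (the geometric multiplicity of λ is n − rank(A − λI), which equals the number of Jordan blocks for λ):
  λ = 2: algebraic multiplicity = 3, geometric multiplicity = 1

Determining the block sizes for each eigenvalue:
  λ = 2: one block (gm = 1), so the single block has size am = 3 → block sizes [3]

Assembling the blocks gives a Jordan form
J =
  [2, 1, 0]
  [0, 2, 1]
  [0, 0, 2]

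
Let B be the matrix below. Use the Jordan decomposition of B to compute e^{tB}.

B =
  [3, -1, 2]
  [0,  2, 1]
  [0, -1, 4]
e^{tB} =
  [exp(3*t), -t^2*exp(3*t)/2 - t*exp(3*t), t^2*exp(3*t)/2 + 2*t*exp(3*t)]
  [0, -t*exp(3*t) + exp(3*t), t*exp(3*t)]
  [0, -t*exp(3*t), t*exp(3*t) + exp(3*t)]

Strategy: write B = P · J · P⁻¹ where J is a Jordan canonical form, so e^{tB} = P · e^{tJ} · P⁻¹, and e^{tJ} can be computed block-by-block.

B has Jordan form
J =
  [3, 1, 0]
  [0, 3, 1]
  [0, 0, 3]
(up to reordering of blocks).

Per-block formulas:
  For a 3×3 Jordan block J_3(3): exp(t · J_3(3)) = e^(3t)·(I + t·N + (t^2/2)·N^2), where N is the 3×3 nilpotent shift.

After assembling e^{tJ} and conjugating by P, we get:

e^{tB} =
  [exp(3*t), -t^2*exp(3*t)/2 - t*exp(3*t), t^2*exp(3*t)/2 + 2*t*exp(3*t)]
  [0, -t*exp(3*t) + exp(3*t), t*exp(3*t)]
  [0, -t*exp(3*t), t*exp(3*t) + exp(3*t)]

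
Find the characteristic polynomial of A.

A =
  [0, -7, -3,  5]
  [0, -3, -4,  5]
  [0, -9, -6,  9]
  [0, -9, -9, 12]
x^4 - 3*x^3

Expanding det(x·I − A) (e.g. by cofactor expansion or by noting that A is similar to its Jordan form J, which has the same characteristic polynomial as A) gives
  χ_A(x) = x^4 - 3*x^3
which factors as x^3*(x - 3). The eigenvalues (with algebraic multiplicities) are λ = 0 with multiplicity 3, λ = 3 with multiplicity 1.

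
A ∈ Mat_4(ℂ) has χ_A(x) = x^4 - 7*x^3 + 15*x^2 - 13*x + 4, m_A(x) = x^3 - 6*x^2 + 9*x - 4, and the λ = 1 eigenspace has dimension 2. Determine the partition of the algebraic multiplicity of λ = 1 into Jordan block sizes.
Block sizes for λ = 1: [2, 1]

Step 1 — from the characteristic polynomial, algebraic multiplicity of λ = 1 is 3. From dim ker(A − (1)·I) = 2, there are exactly 2 Jordan blocks for λ = 1.
Step 2 — from the minimal polynomial, the factor (x − 1)^2 tells us the largest block for λ = 1 has size 2.
Step 3 — with total size 3, 2 blocks, and largest block 2, the block sizes (in nonincreasing order) are [2, 1].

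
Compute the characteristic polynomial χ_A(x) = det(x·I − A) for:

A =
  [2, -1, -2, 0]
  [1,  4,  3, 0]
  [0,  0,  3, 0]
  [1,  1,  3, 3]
x^4 - 12*x^3 + 54*x^2 - 108*x + 81

Expanding det(x·I − A) (e.g. by cofactor expansion or by noting that A is similar to its Jordan form J, which has the same characteristic polynomial as A) gives
  χ_A(x) = x^4 - 12*x^3 + 54*x^2 - 108*x + 81
which factors as (x - 3)^4. The eigenvalues (with algebraic multiplicities) are λ = 3 with multiplicity 4.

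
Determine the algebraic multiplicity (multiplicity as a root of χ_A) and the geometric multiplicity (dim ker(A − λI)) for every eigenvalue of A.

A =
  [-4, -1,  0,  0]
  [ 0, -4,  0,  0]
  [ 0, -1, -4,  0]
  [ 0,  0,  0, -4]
λ = -4: alg = 4, geom = 3

Step 1 — factor the characteristic polynomial to read off the algebraic multiplicities:
  χ_A(x) = (x + 4)^4

Step 2 — compute geometric multiplicities via the rank-nullity identity g(λ) = n − rank(A − λI):
  rank(A − (-4)·I) = 1, so dim ker(A − (-4)·I) = n − 1 = 3

Summary:
  λ = -4: algebraic multiplicity = 4, geometric multiplicity = 3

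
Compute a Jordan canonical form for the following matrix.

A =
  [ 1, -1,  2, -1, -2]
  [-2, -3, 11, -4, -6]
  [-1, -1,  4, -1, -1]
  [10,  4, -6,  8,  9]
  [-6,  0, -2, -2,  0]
J_3(2) ⊕ J_2(2)

The characteristic polynomial is
  det(x·I − A) = x^5 - 10*x^4 + 40*x^3 - 80*x^2 + 80*x - 32 = (x - 2)^5

Eigenvalues and multiplicities (the geometric multiplicity of λ is n − rank(A − λI), which equals the number of Jordan blocks for λ):
  λ = 2: algebraic multiplicity = 5, geometric multiplicity = 2

Determining the block sizes for each eigenvalue:
  λ = 2: with am = 5 and gm = 2, the partition is not yet determined (e.g. several partitions of 5 into 2 parts exist). Let N = A − (2)·I. Computing rank(N^1) = 3, rank(N^2) = 1, rank(N^3) = 0; the number of blocks of size ≥ j is rank(N^{j−1}) − rank(N^j), giving [2, 2, 1]. So we have 1 block(s) of size 3, 1 block(s) of size 2 → block sizes [3, 2]

Assembling the blocks gives a Jordan form
J =
  [2, 1, 0, 0, 0]
  [0, 2, 1, 0, 0]
  [0, 0, 2, 0, 0]
  [0, 0, 0, 2, 1]
  [0, 0, 0, 0, 2]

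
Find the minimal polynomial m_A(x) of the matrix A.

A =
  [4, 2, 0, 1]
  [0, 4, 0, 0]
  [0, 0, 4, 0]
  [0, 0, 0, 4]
x^2 - 8*x + 16

The characteristic polynomial is χ_A(x) = (x - 4)^4, so the eigenvalues are known. The minimal polynomial is
  m_A(x) = Π_λ (x − λ)^{k_λ}
where k_λ is the size of the *largest* Jordan block for λ (equivalently, the smallest k with (A − λI)^k v = 0 for every generalised eigenvector v of λ).

  λ = 4: largest Jordan block has size 2, contributing (x − 4)^2

So m_A(x) = (x - 4)^2 = x^2 - 8*x + 16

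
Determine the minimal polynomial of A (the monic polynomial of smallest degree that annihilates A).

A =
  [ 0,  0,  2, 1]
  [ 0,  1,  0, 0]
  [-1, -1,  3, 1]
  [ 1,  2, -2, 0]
x^2 - 2*x + 1

The characteristic polynomial is χ_A(x) = (x - 1)^4, so the eigenvalues are known. The minimal polynomial is
  m_A(x) = Π_λ (x − λ)^{k_λ}
where k_λ is the size of the *largest* Jordan block for λ (equivalently, the smallest k with (A − λI)^k v = 0 for every generalised eigenvector v of λ).

  λ = 1: largest Jordan block has size 2, contributing (x − 1)^2

So m_A(x) = (x - 1)^2 = x^2 - 2*x + 1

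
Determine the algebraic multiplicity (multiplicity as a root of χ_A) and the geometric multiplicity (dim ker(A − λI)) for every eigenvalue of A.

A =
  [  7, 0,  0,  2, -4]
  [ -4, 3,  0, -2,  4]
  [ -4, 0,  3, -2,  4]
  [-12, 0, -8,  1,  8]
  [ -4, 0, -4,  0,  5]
λ = 3: alg = 3, geom = 3; λ = 5: alg = 2, geom = 2

Step 1 — factor the characteristic polynomial to read off the algebraic multiplicities:
  χ_A(x) = (x - 5)^2*(x - 3)^3

Step 2 — compute geometric multiplicities via the rank-nullity identity g(λ) = n − rank(A − λI):
  rank(A − (3)·I) = 2, so dim ker(A − (3)·I) = n − 2 = 3
  rank(A − (5)·I) = 3, so dim ker(A − (5)·I) = n − 3 = 2

Summary:
  λ = 3: algebraic multiplicity = 3, geometric multiplicity = 3
  λ = 5: algebraic multiplicity = 2, geometric multiplicity = 2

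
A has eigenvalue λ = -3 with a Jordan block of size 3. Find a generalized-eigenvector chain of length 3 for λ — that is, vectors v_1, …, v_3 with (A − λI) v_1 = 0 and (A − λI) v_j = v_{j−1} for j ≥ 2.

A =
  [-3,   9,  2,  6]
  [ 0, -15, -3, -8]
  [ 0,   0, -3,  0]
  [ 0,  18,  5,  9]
A Jordan chain for λ = -3 of length 3:
v_1 = (3, -4, 0, 6)ᵀ
v_2 = (2, -3, 0, 5)ᵀ
v_3 = (0, 0, 1, 0)ᵀ

Let N = A − (-3)·I. We want v_3 with N^3 v_3 = 0 but N^2 v_3 ≠ 0; then v_{j-1} := N · v_j for j = 3, …, 2.

Pick v_3 = (0, 0, 1, 0)ᵀ.
Then v_2 = N · v_3 = (2, -3, 0, 5)ᵀ.
Then v_1 = N · v_2 = (3, -4, 0, 6)ᵀ.

Sanity check: (A − (-3)·I) v_1 = (0, 0, 0, 0)ᵀ = 0. ✓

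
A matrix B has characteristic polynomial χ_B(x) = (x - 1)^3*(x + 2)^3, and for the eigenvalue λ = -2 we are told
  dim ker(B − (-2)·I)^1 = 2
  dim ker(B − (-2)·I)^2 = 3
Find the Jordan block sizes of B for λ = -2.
Block sizes for λ = -2: [2, 1]

From the dimensions of kernels of powers, the number of Jordan blocks of size at least j is d_j − d_{j−1} where d_j = dim ker(N^j) (with d_0 = 0). Computing the differences gives [2, 1].
The number of blocks of size exactly k is (#blocks of size ≥ k) − (#blocks of size ≥ k + 1), so the partition is: 1 block(s) of size 1, 1 block(s) of size 2.
In nonincreasing order the block sizes are [2, 1].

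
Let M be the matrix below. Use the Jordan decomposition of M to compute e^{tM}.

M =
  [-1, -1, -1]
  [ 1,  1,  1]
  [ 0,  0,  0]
e^{tM} =
  [1 - t, -t, -t]
  [t, t + 1, t]
  [0, 0, 1]

Strategy: write M = P · J · P⁻¹ where J is a Jordan canonical form, so e^{tM} = P · e^{tJ} · P⁻¹, and e^{tJ} can be computed block-by-block.

M has Jordan form
J =
  [0, 1, 0]
  [0, 0, 0]
  [0, 0, 0]
(up to reordering of blocks).

Per-block formulas:
  For a 2×2 Jordan block J_2(0): exp(t · J_2(0)) = e^(0t)·(I + t·N), where N is the 2×2 nilpotent shift.
  For a 1×1 block at λ = 0: exp(t · [0]) = [e^(0t)].

After assembling e^{tJ} and conjugating by P, we get:

e^{tM} =
  [1 - t, -t, -t]
  [t, t + 1, t]
  [0, 0, 1]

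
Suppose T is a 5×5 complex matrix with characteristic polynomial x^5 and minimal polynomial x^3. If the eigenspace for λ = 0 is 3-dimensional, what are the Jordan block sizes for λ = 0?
Block sizes for λ = 0: [3, 1, 1]

Step 1 — from the characteristic polynomial, algebraic multiplicity of λ = 0 is 5. From dim ker(T − (0)·I) = 3, there are exactly 3 Jordan blocks for λ = 0.
Step 2 — from the minimal polynomial, the factor (x − 0)^3 tells us the largest block for λ = 0 has size 3.
Step 3 — with total size 5, 3 blocks, and largest block 3, the block sizes (in nonincreasing order) are [3, 1, 1].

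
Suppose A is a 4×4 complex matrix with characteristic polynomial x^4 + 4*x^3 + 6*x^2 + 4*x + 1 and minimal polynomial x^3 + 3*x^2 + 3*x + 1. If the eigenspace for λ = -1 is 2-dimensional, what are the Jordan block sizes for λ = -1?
Block sizes for λ = -1: [3, 1]

Step 1 — from the characteristic polynomial, algebraic multiplicity of λ = -1 is 4. From dim ker(A − (-1)·I) = 2, there are exactly 2 Jordan blocks for λ = -1.
Step 2 — from the minimal polynomial, the factor (x + 1)^3 tells us the largest block for λ = -1 has size 3.
Step 3 — with total size 4, 2 blocks, and largest block 3, the block sizes (in nonincreasing order) are [3, 1].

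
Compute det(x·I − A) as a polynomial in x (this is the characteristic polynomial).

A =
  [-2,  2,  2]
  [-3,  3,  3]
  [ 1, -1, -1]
x^3

Expanding det(x·I − A) (e.g. by cofactor expansion or by noting that A is similar to its Jordan form J, which has the same characteristic polynomial as A) gives
  χ_A(x) = x^3
which factors as x^3. The eigenvalues (with algebraic multiplicities) are λ = 0 with multiplicity 3.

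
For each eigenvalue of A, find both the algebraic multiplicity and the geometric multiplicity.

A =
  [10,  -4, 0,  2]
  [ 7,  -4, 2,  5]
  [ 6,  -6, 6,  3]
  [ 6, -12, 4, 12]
λ = 6: alg = 4, geom = 2

Step 1 — factor the characteristic polynomial to read off the algebraic multiplicities:
  χ_A(x) = (x - 6)^4

Step 2 — compute geometric multiplicities via the rank-nullity identity g(λ) = n − rank(A − λI):
  rank(A − (6)·I) = 2, so dim ker(A − (6)·I) = n − 2 = 2

Summary:
  λ = 6: algebraic multiplicity = 4, geometric multiplicity = 2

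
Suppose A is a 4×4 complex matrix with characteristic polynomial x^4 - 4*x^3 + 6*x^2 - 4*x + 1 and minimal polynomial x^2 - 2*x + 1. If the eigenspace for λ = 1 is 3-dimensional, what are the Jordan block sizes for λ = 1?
Block sizes for λ = 1: [2, 1, 1]

Step 1 — from the characteristic polynomial, algebraic multiplicity of λ = 1 is 4. From dim ker(A − (1)·I) = 3, there are exactly 3 Jordan blocks for λ = 1.
Step 2 — from the minimal polynomial, the factor (x − 1)^2 tells us the largest block for λ = 1 has size 2.
Step 3 — with total size 4, 3 blocks, and largest block 2, the block sizes (in nonincreasing order) are [2, 1, 1].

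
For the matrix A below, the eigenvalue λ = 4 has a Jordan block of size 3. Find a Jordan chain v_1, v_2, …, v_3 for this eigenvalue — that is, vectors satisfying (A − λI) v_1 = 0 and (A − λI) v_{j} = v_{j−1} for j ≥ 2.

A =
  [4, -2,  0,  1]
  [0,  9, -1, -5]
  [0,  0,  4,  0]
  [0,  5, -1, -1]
A Jordan chain for λ = 4 of length 3:
v_1 = (-5, 0, 0, 0)ᵀ
v_2 = (-2, 5, 0, 5)ᵀ
v_3 = (0, 1, 0, 0)ᵀ

Let N = A − (4)·I. We want v_3 with N^3 v_3 = 0 but N^2 v_3 ≠ 0; then v_{j-1} := N · v_j for j = 3, …, 2.

Pick v_3 = (0, 1, 0, 0)ᵀ.
Then v_2 = N · v_3 = (-2, 5, 0, 5)ᵀ.
Then v_1 = N · v_2 = (-5, 0, 0, 0)ᵀ.

Sanity check: (A − (4)·I) v_1 = (0, 0, 0, 0)ᵀ = 0. ✓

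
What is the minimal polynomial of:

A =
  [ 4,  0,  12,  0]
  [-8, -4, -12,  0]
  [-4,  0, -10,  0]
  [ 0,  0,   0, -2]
x^2 + 6*x + 8

The characteristic polynomial is χ_A(x) = (x + 2)^2*(x + 4)^2, so the eigenvalues are known. The minimal polynomial is
  m_A(x) = Π_λ (x − λ)^{k_λ}
where k_λ is the size of the *largest* Jordan block for λ (equivalently, the smallest k with (A − λI)^k v = 0 for every generalised eigenvector v of λ).

  λ = -4: largest Jordan block has size 1, contributing (x + 4)
  λ = -2: largest Jordan block has size 1, contributing (x + 2)

So m_A(x) = (x + 2)*(x + 4) = x^2 + 6*x + 8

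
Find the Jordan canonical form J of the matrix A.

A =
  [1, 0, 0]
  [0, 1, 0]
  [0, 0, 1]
J_1(1) ⊕ J_1(1) ⊕ J_1(1)

The characteristic polynomial is
  det(x·I − A) = x^3 - 3*x^2 + 3*x - 1 = (x - 1)^3

Eigenvalues and multiplicities (the geometric multiplicity of λ is n − rank(A − λI), which equals the number of Jordan blocks for λ):
  λ = 1: algebraic multiplicity = 3, geometric multiplicity = 3

Determining the block sizes for each eigenvalue:
  λ = 1: gm = am = 3, so every block has size 1 → block sizes [1, 1, 1]

Assembling the blocks gives a Jordan form
J =
  [1, 0, 0]
  [0, 1, 0]
  [0, 0, 1]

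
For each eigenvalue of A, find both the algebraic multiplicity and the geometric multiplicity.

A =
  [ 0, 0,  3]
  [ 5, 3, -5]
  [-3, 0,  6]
λ = 3: alg = 3, geom = 2

Step 1 — factor the characteristic polynomial to read off the algebraic multiplicities:
  χ_A(x) = (x - 3)^3

Step 2 — compute geometric multiplicities via the rank-nullity identity g(λ) = n − rank(A − λI):
  rank(A − (3)·I) = 1, so dim ker(A − (3)·I) = n − 1 = 2

Summary:
  λ = 3: algebraic multiplicity = 3, geometric multiplicity = 2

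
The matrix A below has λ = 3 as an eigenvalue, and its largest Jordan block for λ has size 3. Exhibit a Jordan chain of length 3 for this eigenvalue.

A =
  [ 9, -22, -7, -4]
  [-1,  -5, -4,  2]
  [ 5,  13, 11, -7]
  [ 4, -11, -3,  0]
A Jordan chain for λ = 3 of length 3:
v_1 = (4, 2, -4, 2)ᵀ
v_2 = (-16, -9, 18, -7)ᵀ
v_3 = (1, 1, 0, 0)ᵀ

Let N = A − (3)·I. We want v_3 with N^3 v_3 = 0 but N^2 v_3 ≠ 0; then v_{j-1} := N · v_j for j = 3, …, 2.

Pick v_3 = (1, 1, 0, 0)ᵀ.
Then v_2 = N · v_3 = (-16, -9, 18, -7)ᵀ.
Then v_1 = N · v_2 = (4, 2, -4, 2)ᵀ.

Sanity check: (A − (3)·I) v_1 = (0, 0, 0, 0)ᵀ = 0. ✓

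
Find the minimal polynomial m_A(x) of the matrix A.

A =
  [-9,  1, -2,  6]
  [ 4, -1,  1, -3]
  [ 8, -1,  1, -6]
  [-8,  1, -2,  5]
x^3 + 3*x^2 + 3*x + 1

The characteristic polynomial is χ_A(x) = (x + 1)^4, so the eigenvalues are known. The minimal polynomial is
  m_A(x) = Π_λ (x − λ)^{k_λ}
where k_λ is the size of the *largest* Jordan block for λ (equivalently, the smallest k with (A − λI)^k v = 0 for every generalised eigenvector v of λ).

  λ = -1: largest Jordan block has size 3, contributing (x + 1)^3

So m_A(x) = (x + 1)^3 = x^3 + 3*x^2 + 3*x + 1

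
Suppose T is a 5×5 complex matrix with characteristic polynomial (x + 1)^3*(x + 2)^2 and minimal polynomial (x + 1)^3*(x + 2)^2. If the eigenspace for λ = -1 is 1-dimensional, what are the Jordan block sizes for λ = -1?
Block sizes for λ = -1: [3]

Step 1 — from the characteristic polynomial, algebraic multiplicity of λ = -1 is 3. From dim ker(T − (-1)·I) = 1, there are exactly 1 Jordan blocks for λ = -1.
Step 2 — from the minimal polynomial, the factor (x + 1)^3 tells us the largest block for λ = -1 has size 3.
Step 3 — with total size 3, 1 blocks, and largest block 3, the block sizes (in nonincreasing order) are [3].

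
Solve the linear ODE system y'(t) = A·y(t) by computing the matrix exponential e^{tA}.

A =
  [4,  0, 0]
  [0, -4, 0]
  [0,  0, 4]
e^{tA} =
  [exp(4*t), 0, 0]
  [0, exp(-4*t), 0]
  [0, 0, exp(4*t)]

Strategy: write A = P · J · P⁻¹ where J is a Jordan canonical form, so e^{tA} = P · e^{tJ} · P⁻¹, and e^{tJ} can be computed block-by-block.

A has Jordan form
J =
  [-4, 0, 0]
  [ 0, 4, 0]
  [ 0, 0, 4]
(up to reordering of blocks).

Per-block formulas:
  For a 1×1 block at λ = 4: exp(t · [4]) = [e^(4t)].
  For a 1×1 block at λ = -4: exp(t · [-4]) = [e^(-4t)].

After assembling e^{tJ} and conjugating by P, we get:

e^{tA} =
  [exp(4*t), 0, 0]
  [0, exp(-4*t), 0]
  [0, 0, exp(4*t)]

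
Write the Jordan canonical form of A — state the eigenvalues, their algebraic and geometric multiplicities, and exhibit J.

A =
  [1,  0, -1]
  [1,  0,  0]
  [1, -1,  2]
J_3(1)

The characteristic polynomial is
  det(x·I − A) = x^3 - 3*x^2 + 3*x - 1 = (x - 1)^3

Eigenvalues and multiplicities (the geometric multiplicity of λ is n − rank(A − λI), which equals the number of Jordan blocks for λ):
  λ = 1: algebraic multiplicity = 3, geometric multiplicity = 1

Determining the block sizes for each eigenvalue:
  λ = 1: one block (gm = 1), so the single block has size am = 3 → block sizes [3]

Assembling the blocks gives a Jordan form
J =
  [1, 1, 0]
  [0, 1, 1]
  [0, 0, 1]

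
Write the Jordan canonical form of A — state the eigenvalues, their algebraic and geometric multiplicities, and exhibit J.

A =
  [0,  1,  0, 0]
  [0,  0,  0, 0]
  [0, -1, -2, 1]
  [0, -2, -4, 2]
J_2(0) ⊕ J_2(0)

The characteristic polynomial is
  det(x·I − A) = x^4

Eigenvalues and multiplicities (the geometric multiplicity of λ is n − rank(A − λI), which equals the number of Jordan blocks for λ):
  λ = 0: algebraic multiplicity = 4, geometric multiplicity = 2

Determining the block sizes for each eigenvalue:
  λ = 0: with am = 4 and gm = 2, the partition is not yet determined (e.g. several partitions of 4 into 2 parts exist). Let N = A − (0)·I. Computing rank(N^1) = 2, rank(N^2) = 0; the number of blocks of size ≥ j is rank(N^{j−1}) − rank(N^j), giving [2, 2]. So we have 2 block(s) of size 2 → block sizes [2, 2]

Assembling the blocks gives a Jordan form
J =
  [0, 1, 0, 0]
  [0, 0, 0, 0]
  [0, 0, 0, 1]
  [0, 0, 0, 0]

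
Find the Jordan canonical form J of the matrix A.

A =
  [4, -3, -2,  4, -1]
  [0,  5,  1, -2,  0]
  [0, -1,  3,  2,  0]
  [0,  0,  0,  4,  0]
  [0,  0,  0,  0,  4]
J_3(4) ⊕ J_1(4) ⊕ J_1(4)

The characteristic polynomial is
  det(x·I − A) = x^5 - 20*x^4 + 160*x^3 - 640*x^2 + 1280*x - 1024 = (x - 4)^5

Eigenvalues and multiplicities (the geometric multiplicity of λ is n − rank(A − λI), which equals the number of Jordan blocks for λ):
  λ = 4: algebraic multiplicity = 5, geometric multiplicity = 3

Determining the block sizes for each eigenvalue:
  λ = 4: with am = 5 and gm = 3, the partition is not yet determined (e.g. several partitions of 5 into 3 parts exist). Let N = A − (4)·I. Computing rank(N^1) = 2, rank(N^2) = 1, rank(N^3) = 0; the number of blocks of size ≥ j is rank(N^{j−1}) − rank(N^j), giving [3, 1, 1]. So we have 1 block(s) of size 3, 2 block(s) of size 1 → block sizes [3, 1, 1]

Assembling the blocks gives a Jordan form
J =
  [4, 1, 0, 0, 0]
  [0, 4, 1, 0, 0]
  [0, 0, 4, 0, 0]
  [0, 0, 0, 4, 0]
  [0, 0, 0, 0, 4]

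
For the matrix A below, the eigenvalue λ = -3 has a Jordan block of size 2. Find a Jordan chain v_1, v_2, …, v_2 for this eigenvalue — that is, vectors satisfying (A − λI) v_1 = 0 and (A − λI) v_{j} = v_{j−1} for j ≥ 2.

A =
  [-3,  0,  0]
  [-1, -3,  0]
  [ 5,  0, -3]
A Jordan chain for λ = -3 of length 2:
v_1 = (0, -1, 5)ᵀ
v_2 = (1, 0, 0)ᵀ

Let N = A − (-3)·I. We want v_2 with N^2 v_2 = 0 but N^1 v_2 ≠ 0; then v_{j-1} := N · v_j for j = 2, …, 2.

Pick v_2 = (1, 0, 0)ᵀ.
Then v_1 = N · v_2 = (0, -1, 5)ᵀ.

Sanity check: (A − (-3)·I) v_1 = (0, 0, 0)ᵀ = 0. ✓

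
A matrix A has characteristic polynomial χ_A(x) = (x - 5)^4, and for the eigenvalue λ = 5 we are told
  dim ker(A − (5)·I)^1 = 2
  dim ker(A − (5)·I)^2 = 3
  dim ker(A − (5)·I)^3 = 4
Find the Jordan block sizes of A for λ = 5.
Block sizes for λ = 5: [3, 1]

From the dimensions of kernels of powers, the number of Jordan blocks of size at least j is d_j − d_{j−1} where d_j = dim ker(N^j) (with d_0 = 0). Computing the differences gives [2, 1, 1].
The number of blocks of size exactly k is (#blocks of size ≥ k) − (#blocks of size ≥ k + 1), so the partition is: 1 block(s) of size 1, 1 block(s) of size 3.
In nonincreasing order the block sizes are [3, 1].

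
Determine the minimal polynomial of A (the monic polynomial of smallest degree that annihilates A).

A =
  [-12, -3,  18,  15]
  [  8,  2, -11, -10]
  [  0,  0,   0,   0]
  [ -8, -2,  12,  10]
x^3

The characteristic polynomial is χ_A(x) = x^4, so the eigenvalues are known. The minimal polynomial is
  m_A(x) = Π_λ (x − λ)^{k_λ}
where k_λ is the size of the *largest* Jordan block for λ (equivalently, the smallest k with (A − λI)^k v = 0 for every generalised eigenvector v of λ).

  λ = 0: largest Jordan block has size 3, contributing (x − 0)^3

So m_A(x) = x^3 = x^3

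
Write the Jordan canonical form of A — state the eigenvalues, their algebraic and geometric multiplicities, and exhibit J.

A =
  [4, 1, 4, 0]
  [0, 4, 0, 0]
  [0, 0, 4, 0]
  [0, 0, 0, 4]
J_2(4) ⊕ J_1(4) ⊕ J_1(4)

The characteristic polynomial is
  det(x·I − A) = x^4 - 16*x^3 + 96*x^2 - 256*x + 256 = (x - 4)^4

Eigenvalues and multiplicities (the geometric multiplicity of λ is n − rank(A − λI), which equals the number of Jordan blocks for λ):
  λ = 4: algebraic multiplicity = 4, geometric multiplicity = 3

Determining the block sizes for each eigenvalue:
  λ = 4: 3 blocks summing to 4 forces exactly one block of size 2 and the rest size 1 → block sizes [2, 1, 1]

Assembling the blocks gives a Jordan form
J =
  [4, 1, 0, 0]
  [0, 4, 0, 0]
  [0, 0, 4, 0]
  [0, 0, 0, 4]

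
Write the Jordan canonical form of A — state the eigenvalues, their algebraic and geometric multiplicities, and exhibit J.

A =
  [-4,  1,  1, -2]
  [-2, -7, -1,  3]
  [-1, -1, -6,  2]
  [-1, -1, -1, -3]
J_3(-5) ⊕ J_1(-5)

The characteristic polynomial is
  det(x·I − A) = x^4 + 20*x^3 + 150*x^2 + 500*x + 625 = (x + 5)^4

Eigenvalues and multiplicities (the geometric multiplicity of λ is n − rank(A − λI), which equals the number of Jordan blocks for λ):
  λ = -5: algebraic multiplicity = 4, geometric multiplicity = 2

Determining the block sizes for each eigenvalue:
  λ = -5: with am = 4 and gm = 2, the partition is not yet determined (e.g. several partitions of 4 into 2 parts exist). Let N = A − (-5)·I. Computing rank(N^1) = 2, rank(N^2) = 1, rank(N^3) = 0; the number of blocks of size ≥ j is rank(N^{j−1}) − rank(N^j), giving [2, 1, 1]. So we have 1 block(s) of size 3, 1 block(s) of size 1 → block sizes [3, 1]

Assembling the blocks gives a Jordan form
J =
  [-5,  1,  0,  0]
  [ 0, -5,  1,  0]
  [ 0,  0, -5,  0]
  [ 0,  0,  0, -5]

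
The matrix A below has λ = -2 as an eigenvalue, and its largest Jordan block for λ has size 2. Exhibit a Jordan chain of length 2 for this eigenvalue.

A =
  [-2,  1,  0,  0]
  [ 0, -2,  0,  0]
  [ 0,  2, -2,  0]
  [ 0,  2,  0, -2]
A Jordan chain for λ = -2 of length 2:
v_1 = (1, 0, 2, 2)ᵀ
v_2 = (0, 1, 0, 0)ᵀ

Let N = A − (-2)·I. We want v_2 with N^2 v_2 = 0 but N^1 v_2 ≠ 0; then v_{j-1} := N · v_j for j = 2, …, 2.

Pick v_2 = (0, 1, 0, 0)ᵀ.
Then v_1 = N · v_2 = (1, 0, 2, 2)ᵀ.

Sanity check: (A − (-2)·I) v_1 = (0, 0, 0, 0)ᵀ = 0. ✓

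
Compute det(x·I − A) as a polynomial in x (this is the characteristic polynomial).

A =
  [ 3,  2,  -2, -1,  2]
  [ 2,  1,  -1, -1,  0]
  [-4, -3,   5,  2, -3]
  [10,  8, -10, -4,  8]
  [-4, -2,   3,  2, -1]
x^5 - 4*x^4 + 6*x^3 - 4*x^2 + x

Expanding det(x·I − A) (e.g. by cofactor expansion or by noting that A is similar to its Jordan form J, which has the same characteristic polynomial as A) gives
  χ_A(x) = x^5 - 4*x^4 + 6*x^3 - 4*x^2 + x
which factors as x*(x - 1)^4. The eigenvalues (with algebraic multiplicities) are λ = 0 with multiplicity 1, λ = 1 with multiplicity 4.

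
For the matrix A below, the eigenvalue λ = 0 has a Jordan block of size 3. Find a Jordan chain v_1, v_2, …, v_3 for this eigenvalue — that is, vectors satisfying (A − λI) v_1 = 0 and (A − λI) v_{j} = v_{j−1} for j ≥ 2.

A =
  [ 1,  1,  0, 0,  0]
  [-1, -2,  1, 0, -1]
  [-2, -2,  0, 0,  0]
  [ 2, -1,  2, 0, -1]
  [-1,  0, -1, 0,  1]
A Jordan chain for λ = 0 of length 3:
v_1 = (-1, 1, 2, 0, 1)ᵀ
v_2 = (1, -2, -2, -1, 0)ᵀ
v_3 = (0, 1, 0, 0, 0)ᵀ

Let N = A − (0)·I. We want v_3 with N^3 v_3 = 0 but N^2 v_3 ≠ 0; then v_{j-1} := N · v_j for j = 3, …, 2.

Pick v_3 = (0, 1, 0, 0, 0)ᵀ.
Then v_2 = N · v_3 = (1, -2, -2, -1, 0)ᵀ.
Then v_1 = N · v_2 = (-1, 1, 2, 0, 1)ᵀ.

Sanity check: (A − (0)·I) v_1 = (0, 0, 0, 0, 0)ᵀ = 0. ✓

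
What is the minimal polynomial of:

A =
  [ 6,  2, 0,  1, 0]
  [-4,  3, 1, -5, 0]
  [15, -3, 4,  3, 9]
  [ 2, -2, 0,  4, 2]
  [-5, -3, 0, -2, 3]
x^3 - 12*x^2 + 48*x - 64

The characteristic polynomial is χ_A(x) = (x - 4)^5, so the eigenvalues are known. The minimal polynomial is
  m_A(x) = Π_λ (x − λ)^{k_λ}
where k_λ is the size of the *largest* Jordan block for λ (equivalently, the smallest k with (A − λI)^k v = 0 for every generalised eigenvector v of λ).

  λ = 4: largest Jordan block has size 3, contributing (x − 4)^3

So m_A(x) = (x - 4)^3 = x^3 - 12*x^2 + 48*x - 64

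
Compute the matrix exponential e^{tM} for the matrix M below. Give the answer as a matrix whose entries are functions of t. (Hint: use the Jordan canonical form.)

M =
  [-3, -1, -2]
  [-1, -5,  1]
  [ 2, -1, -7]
e^{tM} =
  [t^2*exp(-5*t)/2 + 2*t*exp(-5*t) + exp(-5*t), -t*exp(-5*t), -t^2*exp(-5*t)/2 - 2*t*exp(-5*t)]
  [-t*exp(-5*t), exp(-5*t), t*exp(-5*t)]
  [t^2*exp(-5*t)/2 + 2*t*exp(-5*t), -t*exp(-5*t), -t^2*exp(-5*t)/2 - 2*t*exp(-5*t) + exp(-5*t)]

Strategy: write M = P · J · P⁻¹ where J is a Jordan canonical form, so e^{tM} = P · e^{tJ} · P⁻¹, and e^{tJ} can be computed block-by-block.

M has Jordan form
J =
  [-5,  1,  0]
  [ 0, -5,  1]
  [ 0,  0, -5]
(up to reordering of blocks).

Per-block formulas:
  For a 3×3 Jordan block J_3(-5): exp(t · J_3(-5)) = e^(-5t)·(I + t·N + (t^2/2)·N^2), where N is the 3×3 nilpotent shift.

After assembling e^{tJ} and conjugating by P, we get:

e^{tM} =
  [t^2*exp(-5*t)/2 + 2*t*exp(-5*t) + exp(-5*t), -t*exp(-5*t), -t^2*exp(-5*t)/2 - 2*t*exp(-5*t)]
  [-t*exp(-5*t), exp(-5*t), t*exp(-5*t)]
  [t^2*exp(-5*t)/2 + 2*t*exp(-5*t), -t*exp(-5*t), -t^2*exp(-5*t)/2 - 2*t*exp(-5*t) + exp(-5*t)]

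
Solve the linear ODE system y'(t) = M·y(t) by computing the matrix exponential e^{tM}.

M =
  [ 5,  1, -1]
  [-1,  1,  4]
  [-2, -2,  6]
e^{tM} =
  [t^2*exp(4*t) + t*exp(4*t) + exp(4*t), t*exp(4*t), t^2*exp(4*t)/2 - t*exp(4*t)]
  [-3*t^2*exp(4*t) - t*exp(4*t), -3*t*exp(4*t) + exp(4*t), -3*t^2*exp(4*t)/2 + 4*t*exp(4*t)]
  [-2*t^2*exp(4*t) - 2*t*exp(4*t), -2*t*exp(4*t), -t^2*exp(4*t) + 2*t*exp(4*t) + exp(4*t)]

Strategy: write M = P · J · P⁻¹ where J is a Jordan canonical form, so e^{tM} = P · e^{tJ} · P⁻¹, and e^{tJ} can be computed block-by-block.

M has Jordan form
J =
  [4, 1, 0]
  [0, 4, 1]
  [0, 0, 4]
(up to reordering of blocks).

Per-block formulas:
  For a 3×3 Jordan block J_3(4): exp(t · J_3(4)) = e^(4t)·(I + t·N + (t^2/2)·N^2), where N is the 3×3 nilpotent shift.

After assembling e^{tJ} and conjugating by P, we get:

e^{tM} =
  [t^2*exp(4*t) + t*exp(4*t) + exp(4*t), t*exp(4*t), t^2*exp(4*t)/2 - t*exp(4*t)]
  [-3*t^2*exp(4*t) - t*exp(4*t), -3*t*exp(4*t) + exp(4*t), -3*t^2*exp(4*t)/2 + 4*t*exp(4*t)]
  [-2*t^2*exp(4*t) - 2*t*exp(4*t), -2*t*exp(4*t), -t^2*exp(4*t) + 2*t*exp(4*t) + exp(4*t)]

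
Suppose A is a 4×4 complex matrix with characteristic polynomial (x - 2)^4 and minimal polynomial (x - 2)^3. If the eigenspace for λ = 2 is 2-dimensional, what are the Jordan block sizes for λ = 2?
Block sizes for λ = 2: [3, 1]

Step 1 — from the characteristic polynomial, algebraic multiplicity of λ = 2 is 4. From dim ker(A − (2)·I) = 2, there are exactly 2 Jordan blocks for λ = 2.
Step 2 — from the minimal polynomial, the factor (x − 2)^3 tells us the largest block for λ = 2 has size 3.
Step 3 — with total size 4, 2 blocks, and largest block 3, the block sizes (in nonincreasing order) are [3, 1].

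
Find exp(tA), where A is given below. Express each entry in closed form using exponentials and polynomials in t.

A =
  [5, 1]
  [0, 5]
e^{tA} =
  [exp(5*t), t*exp(5*t)]
  [0, exp(5*t)]

Strategy: write A = P · J · P⁻¹ where J is a Jordan canonical form, so e^{tA} = P · e^{tJ} · P⁻¹, and e^{tJ} can be computed block-by-block.

A has Jordan form
J =
  [5, 1]
  [0, 5]
(up to reordering of blocks).

Per-block formulas:
  For a 2×2 Jordan block J_2(5): exp(t · J_2(5)) = e^(5t)·(I + t·N), where N is the 2×2 nilpotent shift.

After assembling e^{tJ} and conjugating by P, we get:

e^{tA} =
  [exp(5*t), t*exp(5*t)]
  [0, exp(5*t)]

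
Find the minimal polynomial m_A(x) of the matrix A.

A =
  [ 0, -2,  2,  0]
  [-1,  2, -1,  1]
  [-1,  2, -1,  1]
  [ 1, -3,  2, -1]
x^3

The characteristic polynomial is χ_A(x) = x^4, so the eigenvalues are known. The minimal polynomial is
  m_A(x) = Π_λ (x − λ)^{k_λ}
where k_λ is the size of the *largest* Jordan block for λ (equivalently, the smallest k with (A − λI)^k v = 0 for every generalised eigenvector v of λ).

  λ = 0: largest Jordan block has size 3, contributing (x − 0)^3

So m_A(x) = x^3 = x^3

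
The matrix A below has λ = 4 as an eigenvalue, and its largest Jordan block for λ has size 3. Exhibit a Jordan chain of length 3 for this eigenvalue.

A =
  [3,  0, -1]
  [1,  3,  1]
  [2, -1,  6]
A Jordan chain for λ = 4 of length 3:
v_1 = (-1, 0, 1)ᵀ
v_2 = (-1, 1, 2)ᵀ
v_3 = (1, 0, 0)ᵀ

Let N = A − (4)·I. We want v_3 with N^3 v_3 = 0 but N^2 v_3 ≠ 0; then v_{j-1} := N · v_j for j = 3, …, 2.

Pick v_3 = (1, 0, 0)ᵀ.
Then v_2 = N · v_3 = (-1, 1, 2)ᵀ.
Then v_1 = N · v_2 = (-1, 0, 1)ᵀ.

Sanity check: (A − (4)·I) v_1 = (0, 0, 0)ᵀ = 0. ✓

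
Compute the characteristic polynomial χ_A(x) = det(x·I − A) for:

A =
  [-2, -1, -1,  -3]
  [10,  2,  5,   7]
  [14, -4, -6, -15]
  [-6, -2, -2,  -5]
x^4 + 11*x^3 + 36*x^2 + 16*x - 64

Expanding det(x·I − A) (e.g. by cofactor expansion or by noting that A is similar to its Jordan form J, which has the same characteristic polynomial as A) gives
  χ_A(x) = x^4 + 11*x^3 + 36*x^2 + 16*x - 64
which factors as (x - 1)*(x + 4)^3. The eigenvalues (with algebraic multiplicities) are λ = -4 with multiplicity 3, λ = 1 with multiplicity 1.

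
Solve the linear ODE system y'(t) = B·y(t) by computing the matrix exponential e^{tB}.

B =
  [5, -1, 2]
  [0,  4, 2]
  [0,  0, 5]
e^{tB} =
  [exp(5*t), -exp(5*t) + exp(4*t), 2*exp(5*t) - 2*exp(4*t)]
  [0, exp(4*t), 2*exp(5*t) - 2*exp(4*t)]
  [0, 0, exp(5*t)]

Strategy: write B = P · J · P⁻¹ where J is a Jordan canonical form, so e^{tB} = P · e^{tJ} · P⁻¹, and e^{tJ} can be computed block-by-block.

B has Jordan form
J =
  [4, 0, 0]
  [0, 5, 0]
  [0, 0, 5]
(up to reordering of blocks).

Per-block formulas:
  For a 1×1 block at λ = 5: exp(t · [5]) = [e^(5t)].
  For a 1×1 block at λ = 4: exp(t · [4]) = [e^(4t)].

After assembling e^{tJ} and conjugating by P, we get:

e^{tB} =
  [exp(5*t), -exp(5*t) + exp(4*t), 2*exp(5*t) - 2*exp(4*t)]
  [0, exp(4*t), 2*exp(5*t) - 2*exp(4*t)]
  [0, 0, exp(5*t)]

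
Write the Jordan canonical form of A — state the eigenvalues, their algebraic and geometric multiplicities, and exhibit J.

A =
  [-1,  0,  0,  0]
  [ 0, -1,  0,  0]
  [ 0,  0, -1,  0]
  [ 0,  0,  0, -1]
J_1(-1) ⊕ J_1(-1) ⊕ J_1(-1) ⊕ J_1(-1)

The characteristic polynomial is
  det(x·I − A) = x^4 + 4*x^3 + 6*x^2 + 4*x + 1 = (x + 1)^4

Eigenvalues and multiplicities (the geometric multiplicity of λ is n − rank(A − λI), which equals the number of Jordan blocks for λ):
  λ = -1: algebraic multiplicity = 4, geometric multiplicity = 4

Determining the block sizes for each eigenvalue:
  λ = -1: gm = am = 4, so every block has size 1 → block sizes [1, 1, 1, 1]

Assembling the blocks gives a Jordan form
J =
  [-1,  0,  0,  0]
  [ 0, -1,  0,  0]
  [ 0,  0, -1,  0]
  [ 0,  0,  0, -1]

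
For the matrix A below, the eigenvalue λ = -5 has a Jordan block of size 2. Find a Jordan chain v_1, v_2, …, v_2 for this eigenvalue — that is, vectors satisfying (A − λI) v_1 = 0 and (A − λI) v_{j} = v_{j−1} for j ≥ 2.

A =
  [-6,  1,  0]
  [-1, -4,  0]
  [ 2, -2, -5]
A Jordan chain for λ = -5 of length 2:
v_1 = (-1, -1, 2)ᵀ
v_2 = (1, 0, 0)ᵀ

Let N = A − (-5)·I. We want v_2 with N^2 v_2 = 0 but N^1 v_2 ≠ 0; then v_{j-1} := N · v_j for j = 2, …, 2.

Pick v_2 = (1, 0, 0)ᵀ.
Then v_1 = N · v_2 = (-1, -1, 2)ᵀ.

Sanity check: (A − (-5)·I) v_1 = (0, 0, 0)ᵀ = 0. ✓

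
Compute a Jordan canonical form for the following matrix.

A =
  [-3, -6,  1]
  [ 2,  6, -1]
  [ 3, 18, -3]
J_3(0)

The characteristic polynomial is
  det(x·I − A) = x^3

Eigenvalues and multiplicities (the geometric multiplicity of λ is n − rank(A − λI), which equals the number of Jordan blocks for λ):
  λ = 0: algebraic multiplicity = 3, geometric multiplicity = 1

Determining the block sizes for each eigenvalue:
  λ = 0: one block (gm = 1), so the single block has size am = 3 → block sizes [3]

Assembling the blocks gives a Jordan form
J =
  [0, 1, 0]
  [0, 0, 1]
  [0, 0, 0]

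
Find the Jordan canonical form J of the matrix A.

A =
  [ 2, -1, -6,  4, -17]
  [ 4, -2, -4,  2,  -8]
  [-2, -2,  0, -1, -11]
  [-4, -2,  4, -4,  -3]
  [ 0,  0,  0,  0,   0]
J_2(-2) ⊕ J_3(0)

The characteristic polynomial is
  det(x·I − A) = x^5 + 4*x^4 + 4*x^3 = x^3*(x + 2)^2

Eigenvalues and multiplicities (the geometric multiplicity of λ is n − rank(A − λI), which equals the number of Jordan blocks for λ):
  λ = -2: algebraic multiplicity = 2, geometric multiplicity = 1
  λ = 0: algebraic multiplicity = 3, geometric multiplicity = 1

Determining the block sizes for each eigenvalue:
  λ = -2: one block (gm = 1), so the single block has size am = 2 → block sizes [2]
  λ = 0: one block (gm = 1), so the single block has size am = 3 → block sizes [3]

Assembling the blocks gives a Jordan form
J =
  [-2,  1, 0, 0, 0]
  [ 0, -2, 0, 0, 0]
  [ 0,  0, 0, 1, 0]
  [ 0,  0, 0, 0, 1]
  [ 0,  0, 0, 0, 0]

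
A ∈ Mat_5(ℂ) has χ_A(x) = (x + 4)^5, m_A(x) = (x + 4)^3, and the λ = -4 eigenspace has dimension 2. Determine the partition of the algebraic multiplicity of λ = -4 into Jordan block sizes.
Block sizes for λ = -4: [3, 2]

Step 1 — from the characteristic polynomial, algebraic multiplicity of λ = -4 is 5. From dim ker(A − (-4)·I) = 2, there are exactly 2 Jordan blocks for λ = -4.
Step 2 — from the minimal polynomial, the factor (x + 4)^3 tells us the largest block for λ = -4 has size 3.
Step 3 — with total size 5, 2 blocks, and largest block 3, the block sizes (in nonincreasing order) are [3, 2].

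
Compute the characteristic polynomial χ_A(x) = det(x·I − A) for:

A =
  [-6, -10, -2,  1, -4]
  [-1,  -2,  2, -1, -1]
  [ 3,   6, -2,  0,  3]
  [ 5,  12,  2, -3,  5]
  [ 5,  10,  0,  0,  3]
x^5 + 10*x^4 + 40*x^3 + 80*x^2 + 80*x + 32

Expanding det(x·I − A) (e.g. by cofactor expansion or by noting that A is similar to its Jordan form J, which has the same characteristic polynomial as A) gives
  χ_A(x) = x^5 + 10*x^4 + 40*x^3 + 80*x^2 + 80*x + 32
which factors as (x + 2)^5. The eigenvalues (with algebraic multiplicities) are λ = -2 with multiplicity 5.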